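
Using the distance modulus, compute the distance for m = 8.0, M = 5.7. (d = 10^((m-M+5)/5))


d = 10^((m - M + 5)/5) = 10^((8.0 - 5.7 + 5)/5) = 28.8403

28.8403 pc


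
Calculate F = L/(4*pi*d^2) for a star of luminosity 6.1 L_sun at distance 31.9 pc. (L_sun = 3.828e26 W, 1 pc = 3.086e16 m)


F = L / (4*pi*d^2) = 2.335e+27 / (4*pi*(9.844e+17)^2) = 1.917e-10

1.917e-10 W/m^2


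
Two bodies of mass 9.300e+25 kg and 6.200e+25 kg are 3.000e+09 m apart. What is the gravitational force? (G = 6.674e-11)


F = G*m1*m2/r^2 = 6.674e-11 * 9.300e+25 * 6.200e+25 / (3.000e+09)^2 = 6.674e-11 * 5.766e+51 / 9.000e+18 = 4.276e+22

4.276e+22 N


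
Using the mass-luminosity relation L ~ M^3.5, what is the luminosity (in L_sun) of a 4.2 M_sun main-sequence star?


L/L_sun = (M/M_sun)^3.5 = 4.2^3.5 = 151.8352

151.8352 L_sun


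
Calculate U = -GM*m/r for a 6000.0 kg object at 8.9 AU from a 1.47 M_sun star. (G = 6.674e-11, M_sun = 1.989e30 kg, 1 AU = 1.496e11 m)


M = 1.47 * 1.989e30 kg = 2.92383e+30 kg; r = 8.9 AU * 1.496e11 m/AU = 1.33144e+12 m. U = -GM*m/r = -(6.674e-11 * 2.92383e+30 * 6000.0) / 1.33144e+12 = -8.794e+11

-8.794e+11 J


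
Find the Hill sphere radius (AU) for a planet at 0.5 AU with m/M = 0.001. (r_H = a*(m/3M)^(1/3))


r_H = a * (m/3M)^(1/3) = 0.5 * (0.001/3)^(1/3) = 0.0347

0.0347 AU


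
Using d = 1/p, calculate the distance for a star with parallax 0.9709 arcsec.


d = 1/p = 1/0.9709 = 1.03

1.03 pc


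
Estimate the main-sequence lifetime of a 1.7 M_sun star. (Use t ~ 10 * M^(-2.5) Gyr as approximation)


t = 10 * M^(-2.5) = 10 * 1.7^(-2.5) = 2.6539

2.6539 Gyr


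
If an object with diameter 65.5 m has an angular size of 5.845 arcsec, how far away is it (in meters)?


D = size / theta_rad, theta_rad = 5.845 * pi/(180*3600) = 2.834e-05, D = 2.311e+06

2.311e+06 m


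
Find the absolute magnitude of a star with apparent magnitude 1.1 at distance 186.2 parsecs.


M = m - 5*log10(d) + 5 = 1.1 - 5*log10(186.2) + 5 = -5.2499

-5.2499


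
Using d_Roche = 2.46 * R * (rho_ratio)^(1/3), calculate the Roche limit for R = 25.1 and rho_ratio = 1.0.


d_Roche = 2.46 * 25.1 * 1.0^(1/3) = 61.746

61.746


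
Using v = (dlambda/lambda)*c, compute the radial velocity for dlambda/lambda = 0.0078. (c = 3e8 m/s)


v = (dlambda/lambda) * c = 0.0078 * 3e8 = 2.340e+06

2.340e+06 m/s


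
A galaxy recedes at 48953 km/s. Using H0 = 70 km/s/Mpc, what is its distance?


d = v / H0 = 48953 / 70 = 699.3286

699.3286 Mpc


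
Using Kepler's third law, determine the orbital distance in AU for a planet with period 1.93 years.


a = P^(2/3) = 1.93^(2/3) = 1.5501

1.5501 AU


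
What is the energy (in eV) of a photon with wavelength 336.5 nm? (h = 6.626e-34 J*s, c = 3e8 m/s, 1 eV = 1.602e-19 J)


E = hc/lambda = 6.626e-34 * 3e8 / 3.365e-07 = 5.907e-19 J = 3.6874 eV

3.6874 eV


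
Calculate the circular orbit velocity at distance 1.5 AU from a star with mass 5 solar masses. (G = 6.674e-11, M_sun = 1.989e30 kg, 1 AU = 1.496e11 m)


v = sqrt(GM/r) = sqrt(6.674e-11 * 9.945e+30 / 2.244e+11) = 54385.6181

54385.6181 m/s


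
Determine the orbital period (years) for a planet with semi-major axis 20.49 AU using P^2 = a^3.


P = a^(3/2) = 20.49^1.5 = 92.7498

92.7498 years


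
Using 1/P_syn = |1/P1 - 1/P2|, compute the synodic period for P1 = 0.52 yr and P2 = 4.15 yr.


1/P_syn = |1/P1 - 1/P2| = |1/0.52 - 1/4.15| => P_syn = 0.5945

0.5945 years


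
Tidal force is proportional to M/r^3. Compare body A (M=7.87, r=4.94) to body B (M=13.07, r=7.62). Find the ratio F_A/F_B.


Ratio = (M1/r1^3) / (M2/r2^3) = (7.87/4.94^3) / (13.07/7.62^3) = 2.21

2.21


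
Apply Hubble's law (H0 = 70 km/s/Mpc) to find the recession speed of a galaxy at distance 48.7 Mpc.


v = H0 * d = 70 * 48.7 = 3409.0

3409.0 km/s


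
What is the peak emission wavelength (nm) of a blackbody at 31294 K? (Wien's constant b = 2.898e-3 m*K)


lam_max = b / T = 2.898e-3 / 31294 = 9.261e-08 m = 92.6056 nm

92.6056 nm


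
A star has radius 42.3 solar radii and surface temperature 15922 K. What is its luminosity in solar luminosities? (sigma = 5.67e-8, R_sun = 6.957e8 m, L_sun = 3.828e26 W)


R = 42.3 * 6.957e8 m = 2.942811e+10 m. L = 4*pi*R^2*sigma*T^4 = 4*pi*(2.942811e+10)^2 * 5.67e-8 * 15922^4 = 3.965593031e+31 W. L/L_sun = 3.965593031e+31 / 3.828e26 = 103594.3843

103594.3843 L_sun


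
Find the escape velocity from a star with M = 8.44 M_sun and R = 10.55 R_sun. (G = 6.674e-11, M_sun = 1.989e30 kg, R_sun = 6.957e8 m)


M = 8.44 * 1.989e30 kg = 1.678716e+31 kg; R = 10.55 * 6.957e8 m = 7.339635e+09 m. v_esc = sqrt(2GM/R) = sqrt(2 * 6.674e-11 * 1.678716e+31 / 7.339635e+09) = 552534.6043

552534.6043 m/s


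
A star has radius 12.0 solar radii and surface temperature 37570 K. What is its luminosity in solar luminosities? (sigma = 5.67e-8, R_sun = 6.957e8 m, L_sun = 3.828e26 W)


R = 12.0 * 6.957e8 m = 8.3484e+09 m. L = 4*pi*R^2*sigma*T^4 = 4*pi*(8.3484e+09)^2 * 5.67e-8 * 37570^4 = 9.89382449e+31 W. L/L_sun = 9.89382449e+31 / 3.828e26 = 258459.3649

258459.3649 L_sun


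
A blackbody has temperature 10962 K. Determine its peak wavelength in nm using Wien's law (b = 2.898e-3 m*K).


lam_max = b / T = 2.898e-3 / 10962 = 2.644e-07 m = 264.3678 nm

264.3678 nm


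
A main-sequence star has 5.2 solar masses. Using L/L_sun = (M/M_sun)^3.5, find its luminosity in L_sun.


L/L_sun = (M/M_sun)^3.5 = 5.2^3.5 = 320.6356

320.6356 L_sun


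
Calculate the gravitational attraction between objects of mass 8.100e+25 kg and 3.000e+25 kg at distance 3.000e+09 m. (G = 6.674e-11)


F = G*m1*m2/r^2 = 6.674e-11 * 8.100e+25 * 3.000e+25 / (3.000e+09)^2 = 6.674e-11 * 2.430e+51 / 9.000e+18 = 1.802e+22

1.802e+22 N


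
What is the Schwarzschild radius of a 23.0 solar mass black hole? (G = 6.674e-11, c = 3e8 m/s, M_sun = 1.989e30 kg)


M = 23.0 * 1.989e30 kg = 4.5747e+31 kg. rs = 2GM/c^2 = 2 * 6.674e-11 * 4.5747e+31 / (3e8)^2 = 67847.884

67847.884 m


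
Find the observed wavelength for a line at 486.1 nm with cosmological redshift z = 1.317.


lam_obs = lam_emit * (1 + z) = 486.1 * (1 + 1.317) = 1126.2937

1126.2937 nm


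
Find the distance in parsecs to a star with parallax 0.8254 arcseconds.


d = 1/p = 1/0.8254 = 1.2115

1.2115 pc


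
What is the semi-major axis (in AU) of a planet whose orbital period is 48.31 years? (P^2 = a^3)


a = P^(2/3) = 48.31^(2/3) = 13.2645

13.2645 AU


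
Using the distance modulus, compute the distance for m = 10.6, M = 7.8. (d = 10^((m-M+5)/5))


d = 10^((m - M + 5)/5) = 10^((10.6 - 7.8 + 5)/5) = 36.3078

36.3078 pc


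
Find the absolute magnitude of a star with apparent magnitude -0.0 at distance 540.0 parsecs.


M = m - 5*log10(d) + 5 = -0.0 - 5*log10(540.0) + 5 = -8.662

-8.662


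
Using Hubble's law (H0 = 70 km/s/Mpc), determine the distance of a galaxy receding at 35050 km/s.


d = v / H0 = 35050 / 70 = 500.7143

500.7143 Mpc


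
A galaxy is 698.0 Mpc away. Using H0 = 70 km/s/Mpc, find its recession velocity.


v = H0 * d = 70 * 698.0 = 48860.0

48860.0 km/s


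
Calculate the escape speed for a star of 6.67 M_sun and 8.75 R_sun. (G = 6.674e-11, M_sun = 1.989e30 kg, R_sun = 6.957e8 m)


M = 6.67 * 1.989e30 kg = 1.326663e+31 kg; R = 8.75 * 6.957e8 m = 6.087375e+09 m. v_esc = sqrt(2GM/R) = sqrt(2 * 6.674e-11 * 1.326663e+31 / 6.087375e+09) = 539353.3485

539353.3485 m/s


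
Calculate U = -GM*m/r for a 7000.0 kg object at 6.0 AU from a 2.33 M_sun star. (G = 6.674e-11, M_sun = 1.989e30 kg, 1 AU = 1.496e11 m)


M = 2.33 * 1.989e30 kg = 4.63437e+30 kg; r = 6.0 AU * 1.496e11 m/AU = 8.976e+11 m. U = -GM*m/r = -(6.674e-11 * 4.63437e+30 * 7000.0) / 8.976e+11 = -2.412e+12

-2.412e+12 J


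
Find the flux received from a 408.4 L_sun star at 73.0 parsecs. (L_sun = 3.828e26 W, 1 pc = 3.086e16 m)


F = L / (4*pi*d^2) = 1.563e+29 / (4*pi*(2.253e+18)^2) = 2.451e-09

2.451e-09 W/m^2


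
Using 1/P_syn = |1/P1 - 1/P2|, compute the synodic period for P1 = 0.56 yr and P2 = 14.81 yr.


1/P_syn = |1/P1 - 1/P2| = |1/0.56 - 1/14.81| => P_syn = 0.582

0.582 years


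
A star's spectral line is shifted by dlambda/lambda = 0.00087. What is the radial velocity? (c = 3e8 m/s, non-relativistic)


v = (dlambda/lambda) * c = 0.00087 * 3e8 = 261000.0

261000.0 m/s


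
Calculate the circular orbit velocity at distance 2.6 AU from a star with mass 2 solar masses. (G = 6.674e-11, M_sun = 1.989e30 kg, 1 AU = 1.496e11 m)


v = sqrt(GM/r) = sqrt(6.674e-11 * 3.978e+30 / 3.890e+11) = 26126.0059

26126.0059 m/s


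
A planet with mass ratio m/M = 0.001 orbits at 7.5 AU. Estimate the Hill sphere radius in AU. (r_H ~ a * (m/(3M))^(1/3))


r_H = a * (m/3M)^(1/3) = 7.5 * (0.001/3)^(1/3) = 0.52

0.52 AU


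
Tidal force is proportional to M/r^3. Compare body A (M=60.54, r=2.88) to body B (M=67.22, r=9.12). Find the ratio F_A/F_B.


Ratio = (M1/r1^3) / (M2/r2^3) = (60.54/2.88^3) / (67.22/9.12^3) = 28.599

28.599


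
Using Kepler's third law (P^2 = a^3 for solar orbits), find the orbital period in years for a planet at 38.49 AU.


P = a^(3/2) = 38.49^1.5 = 238.7932

238.7932 years


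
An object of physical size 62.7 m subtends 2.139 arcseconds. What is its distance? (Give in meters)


D = size / theta_rad, theta_rad = 2.139 * pi/(180*3600) = 1.037e-05, D = 6.046e+06

6.046e+06 m


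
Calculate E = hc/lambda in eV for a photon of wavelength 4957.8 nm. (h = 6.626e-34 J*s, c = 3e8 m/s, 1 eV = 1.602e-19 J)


E = hc/lambda = 6.626e-34 * 3e8 / 4.958e-06 = 4.009e-20 J = 0.2503 eV

0.2503 eV


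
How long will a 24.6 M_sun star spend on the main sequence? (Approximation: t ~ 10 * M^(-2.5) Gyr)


t = 10 * M^(-2.5) = 10 * 24.6^(-2.5) = 0.0033

0.0033 Gyr


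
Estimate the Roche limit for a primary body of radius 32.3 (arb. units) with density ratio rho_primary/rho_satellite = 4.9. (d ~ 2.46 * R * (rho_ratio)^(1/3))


d_Roche = 2.46 * 32.3 * 4.9^(1/3) = 134.9594

134.9594


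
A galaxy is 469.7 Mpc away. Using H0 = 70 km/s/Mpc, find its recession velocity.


v = H0 * d = 70 * 469.7 = 32879.0

32879.0 km/s


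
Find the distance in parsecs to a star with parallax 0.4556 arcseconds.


d = 1/p = 1/0.4556 = 2.1949

2.1949 pc


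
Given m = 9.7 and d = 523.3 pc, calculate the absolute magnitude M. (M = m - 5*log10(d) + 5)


M = m - 5*log10(d) + 5 = 9.7 - 5*log10(523.3) + 5 = 1.1062

1.1062


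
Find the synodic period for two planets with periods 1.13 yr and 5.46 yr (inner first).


1/P_syn = |1/P1 - 1/P2| = |1/1.13 - 1/5.46| => P_syn = 1.4249

1.4249 years


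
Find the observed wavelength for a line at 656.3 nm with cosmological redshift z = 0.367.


lam_obs = lam_emit * (1 + z) = 656.3 * (1 + 0.367) = 897.1621

897.1621 nm


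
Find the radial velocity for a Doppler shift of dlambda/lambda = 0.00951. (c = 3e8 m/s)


v = (dlambda/lambda) * c = 0.00951 * 3e8 = 2.853e+06

2.853e+06 m/s


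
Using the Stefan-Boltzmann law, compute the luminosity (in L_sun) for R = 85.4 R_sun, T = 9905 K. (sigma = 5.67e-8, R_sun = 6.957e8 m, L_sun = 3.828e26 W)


R = 85.4 * 6.957e8 m = 5.941278e+10 m. L = 4*pi*R^2*sigma*T^4 = 4*pi*(5.941278e+10)^2 * 5.67e-8 * 9905^4 = 2.420865105e+31 W. L/L_sun = 2.420865105e+31 / 3.828e26 = 63240.9902

63240.9902 L_sun


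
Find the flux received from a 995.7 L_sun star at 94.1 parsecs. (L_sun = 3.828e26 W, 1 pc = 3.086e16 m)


F = L / (4*pi*d^2) = 3.812e+29 / (4*pi*(2.904e+18)^2) = 3.597e-09

3.597e-09 W/m^2


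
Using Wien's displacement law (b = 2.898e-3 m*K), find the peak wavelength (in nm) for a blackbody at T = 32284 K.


lam_max = b / T = 2.898e-3 / 32284 = 8.977e-08 m = 89.7658 nm

89.7658 nm


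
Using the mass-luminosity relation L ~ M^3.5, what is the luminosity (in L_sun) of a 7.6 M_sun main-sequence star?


L/L_sun = (M/M_sun)^3.5 = 7.6^3.5 = 1210.1733

1210.1733 L_sun


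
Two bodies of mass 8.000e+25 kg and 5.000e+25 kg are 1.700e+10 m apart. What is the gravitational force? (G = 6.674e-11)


F = G*m1*m2/r^2 = 6.674e-11 * 8.000e+25 * 5.000e+25 / (1.700e+10)^2 = 6.674e-11 * 4.000e+51 / 2.890e+20 = 9.237e+20

9.237e+20 N


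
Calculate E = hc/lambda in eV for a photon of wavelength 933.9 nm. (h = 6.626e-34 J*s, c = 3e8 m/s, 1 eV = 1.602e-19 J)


E = hc/lambda = 6.626e-34 * 3e8 / 9.339e-07 = 2.128e-19 J = 1.3286 eV

1.3286 eV


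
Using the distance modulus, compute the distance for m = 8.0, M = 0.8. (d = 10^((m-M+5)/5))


d = 10^((m - M + 5)/5) = 10^((8.0 - 0.8 + 5)/5) = 275.4229

275.4229 pc


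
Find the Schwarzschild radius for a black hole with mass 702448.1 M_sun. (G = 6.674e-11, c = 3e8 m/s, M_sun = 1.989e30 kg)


M = 702448.1 * 1.989e30 kg = 1.397169271e+36 kg. rs = 2GM/c^2 = 2 * 6.674e-11 * 1.397169271e+36 / (3e8)^2 = 2.072e+09

2.072e+09 m


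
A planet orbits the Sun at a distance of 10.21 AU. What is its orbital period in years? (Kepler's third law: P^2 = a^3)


P = a^(3/2) = 10.21^1.5 = 32.6241

32.6241 years


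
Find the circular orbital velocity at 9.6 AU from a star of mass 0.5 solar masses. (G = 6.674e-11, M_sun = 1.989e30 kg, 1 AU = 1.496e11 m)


v = sqrt(GM/r) = sqrt(6.674e-11 * 9.945e+29 / 1.436e+12) = 6798.2023

6798.2023 m/s


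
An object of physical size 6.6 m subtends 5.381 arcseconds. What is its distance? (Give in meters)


D = size / theta_rad, theta_rad = 5.381 * pi/(180*3600) = 2.609e-05, D = 252991.5854

252991.5854 m


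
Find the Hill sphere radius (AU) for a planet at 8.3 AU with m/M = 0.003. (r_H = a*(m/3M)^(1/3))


r_H = a * (m/3M)^(1/3) = 8.3 * (0.003/3)^(1/3) = 0.83

0.83 AU


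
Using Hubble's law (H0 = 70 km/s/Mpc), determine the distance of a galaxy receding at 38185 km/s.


d = v / H0 = 38185 / 70 = 545.5

545.5 Mpc


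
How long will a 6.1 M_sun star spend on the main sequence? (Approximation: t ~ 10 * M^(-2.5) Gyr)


t = 10 * M^(-2.5) = 10 * 6.1^(-2.5) = 0.1088

0.1088 Gyr


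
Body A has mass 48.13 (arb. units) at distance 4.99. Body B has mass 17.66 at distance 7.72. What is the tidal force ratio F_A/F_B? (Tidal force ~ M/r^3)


Ratio = (M1/r1^3) / (M2/r2^3) = (48.13/4.99^3) / (17.66/7.72^3) = 10.092

10.092


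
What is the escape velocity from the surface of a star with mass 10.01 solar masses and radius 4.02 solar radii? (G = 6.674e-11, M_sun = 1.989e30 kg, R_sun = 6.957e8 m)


M = 10.01 * 1.989e30 kg = 1.990989e+31 kg; R = 4.02 * 6.957e8 m = 2.796714e+09 m. v_esc = sqrt(2GM/R) = sqrt(2 * 6.674e-11 * 1.990989e+31 / 2.796714e+09) = 974806.6901

974806.6901 m/s


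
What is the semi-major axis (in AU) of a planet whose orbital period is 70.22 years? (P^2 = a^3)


a = P^(2/3) = 70.22^(2/3) = 17.0206

17.0206 AU


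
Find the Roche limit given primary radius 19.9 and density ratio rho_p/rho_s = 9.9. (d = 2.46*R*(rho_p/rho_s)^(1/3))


d_Roche = 2.46 * 19.9 * 9.9^(1/3) = 105.1155

105.1155


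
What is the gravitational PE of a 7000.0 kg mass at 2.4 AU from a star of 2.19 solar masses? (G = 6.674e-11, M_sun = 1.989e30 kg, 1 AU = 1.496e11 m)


M = 2.19 * 1.989e30 kg = 4.35591e+30 kg; r = 2.4 AU * 1.496e11 m/AU = 3.5904e+11 m. U = -GM*m/r = -(6.674e-11 * 4.35591e+30 * 7000.0) / 3.5904e+11 = -5.668e+12

-5.668e+12 J


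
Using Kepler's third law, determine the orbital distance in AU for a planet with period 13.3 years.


a = P^(2/3) = 13.3^(2/3) = 5.6135

5.6135 AU


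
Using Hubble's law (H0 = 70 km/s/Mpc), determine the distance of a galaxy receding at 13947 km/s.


d = v / H0 = 13947 / 70 = 199.2429

199.2429 Mpc


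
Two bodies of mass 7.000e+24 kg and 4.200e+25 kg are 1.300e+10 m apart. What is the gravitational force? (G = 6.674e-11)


F = G*m1*m2/r^2 = 6.674e-11 * 7.000e+24 * 4.200e+25 / (1.300e+10)^2 = 6.674e-11 * 2.940e+50 / 1.690e+20 = 1.161e+20

1.161e+20 N


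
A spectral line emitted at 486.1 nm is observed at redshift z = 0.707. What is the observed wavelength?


lam_obs = lam_emit * (1 + z) = 486.1 * (1 + 0.707) = 829.7727

829.7727 nm


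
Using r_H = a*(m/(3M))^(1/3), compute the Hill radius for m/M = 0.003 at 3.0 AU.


r_H = a * (m/3M)^(1/3) = 3.0 * (0.003/3)^(1/3) = 0.3

0.3 AU


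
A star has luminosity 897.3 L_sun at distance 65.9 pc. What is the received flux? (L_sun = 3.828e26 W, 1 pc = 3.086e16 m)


F = L / (4*pi*d^2) = 3.435e+29 / (4*pi*(2.034e+18)^2) = 6.609e-09

6.609e-09 W/m^2


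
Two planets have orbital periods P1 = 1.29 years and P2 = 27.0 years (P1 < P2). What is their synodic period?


1/P_syn = |1/P1 - 1/P2| = |1/1.29 - 1/27.0| => P_syn = 1.3547

1.3547 years


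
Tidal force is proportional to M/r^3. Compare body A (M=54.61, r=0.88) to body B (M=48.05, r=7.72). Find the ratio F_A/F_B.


Ratio = (M1/r1^3) / (M2/r2^3) = (54.61/0.88^3) / (48.05/7.72^3) = 767.3309

767.3309


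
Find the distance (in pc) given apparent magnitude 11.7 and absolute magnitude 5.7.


d = 10^((m - M + 5)/5) = 10^((11.7 - 5.7 + 5)/5) = 158.4893

158.4893 pc


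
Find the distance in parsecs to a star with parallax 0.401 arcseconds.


d = 1/p = 1/0.401 = 2.4938

2.4938 pc


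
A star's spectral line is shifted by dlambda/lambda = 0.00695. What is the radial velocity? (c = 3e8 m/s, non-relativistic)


v = (dlambda/lambda) * c = 0.00695 * 3e8 = 2.085e+06

2.085e+06 m/s


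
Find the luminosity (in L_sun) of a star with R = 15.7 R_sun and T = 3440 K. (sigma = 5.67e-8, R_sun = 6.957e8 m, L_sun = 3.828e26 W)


R = 15.7 * 6.957e8 m = 1.092249e+10 m. L = 4*pi*R^2*sigma*T^4 = 4*pi*(1.092249e+10)^2 * 5.67e-8 * 3440^4 = 1.190337196e+28 W. L/L_sun = 1.190337196e+28 / 3.828e26 = 31.0955

31.0955 L_sun


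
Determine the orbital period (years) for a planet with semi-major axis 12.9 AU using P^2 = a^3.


P = a^(3/2) = 12.9^1.5 = 46.3324

46.3324 years


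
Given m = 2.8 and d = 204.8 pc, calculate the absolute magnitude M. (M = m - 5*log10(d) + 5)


M = m - 5*log10(d) + 5 = 2.8 - 5*log10(204.8) + 5 = -3.7566

-3.7566


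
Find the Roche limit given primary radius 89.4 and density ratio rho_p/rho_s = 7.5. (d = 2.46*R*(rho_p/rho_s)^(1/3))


d_Roche = 2.46 * 89.4 * 7.5^(1/3) = 430.4867

430.4867


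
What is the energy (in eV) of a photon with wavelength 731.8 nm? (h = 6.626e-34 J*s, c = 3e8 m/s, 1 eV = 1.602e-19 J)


E = hc/lambda = 6.626e-34 * 3e8 / 7.318e-07 = 2.716e-19 J = 1.6956 eV

1.6956 eV


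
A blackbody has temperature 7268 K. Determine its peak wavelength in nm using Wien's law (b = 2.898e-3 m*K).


lam_max = b / T = 2.898e-3 / 7268 = 3.987e-07 m = 398.7342 nm

398.7342 nm


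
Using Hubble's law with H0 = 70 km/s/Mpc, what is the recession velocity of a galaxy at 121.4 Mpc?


v = H0 * d = 70 * 121.4 = 8498.0

8498.0 km/s


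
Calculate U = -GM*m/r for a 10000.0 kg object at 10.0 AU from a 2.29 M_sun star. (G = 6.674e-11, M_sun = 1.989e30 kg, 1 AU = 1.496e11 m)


M = 2.29 * 1.989e30 kg = 4.55481e+30 kg; r = 10.0 AU * 1.496e11 m/AU = 1.496e+12 m. U = -GM*m/r = -(6.674e-11 * 4.55481e+30 * 10000.0) / 1.496e+12 = -2.032e+12

-2.032e+12 J


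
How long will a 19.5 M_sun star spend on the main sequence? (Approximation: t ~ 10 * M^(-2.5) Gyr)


t = 10 * M^(-2.5) = 10 * 19.5^(-2.5) = 0.006

0.006 Gyr


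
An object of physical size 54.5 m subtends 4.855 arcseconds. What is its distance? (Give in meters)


D = size / theta_rad, theta_rad = 4.855 * pi/(180*3600) = 2.354e-05, D = 2.315e+06

2.315e+06 m


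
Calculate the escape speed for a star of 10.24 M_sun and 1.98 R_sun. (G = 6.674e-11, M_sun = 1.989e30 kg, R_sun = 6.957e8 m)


M = 10.24 * 1.989e30 kg = 2.036736e+31 kg; R = 1.98 * 6.957e8 m = 1.377486e+09 m. v_esc = sqrt(2GM/R) = sqrt(2 * 6.674e-11 * 2.036736e+31 / 1.377486e+09) = 1.405e+06

1.405e+06 m/s


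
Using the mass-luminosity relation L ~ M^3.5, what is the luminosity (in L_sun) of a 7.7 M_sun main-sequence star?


L/L_sun = (M/M_sun)^3.5 = 7.7^3.5 = 1266.8277

1266.8277 L_sun


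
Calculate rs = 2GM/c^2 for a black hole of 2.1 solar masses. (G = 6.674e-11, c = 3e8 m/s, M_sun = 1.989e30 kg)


M = 2.1 * 1.989e30 kg = 4.1769e+30 kg. rs = 2GM/c^2 = 2 * 6.674e-11 * 4.1769e+30 / (3e8)^2 = 6194.8068

6194.8068 m


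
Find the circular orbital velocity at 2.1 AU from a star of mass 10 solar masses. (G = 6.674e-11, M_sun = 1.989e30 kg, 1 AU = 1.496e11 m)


v = sqrt(GM/r) = sqrt(6.674e-11 * 1.989e+31 / 3.142e+11) = 65003.2467

65003.2467 m/s


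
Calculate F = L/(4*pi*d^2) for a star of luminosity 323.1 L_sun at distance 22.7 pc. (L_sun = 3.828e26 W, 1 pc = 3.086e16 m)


F = L / (4*pi*d^2) = 1.237e+29 / (4*pi*(7.005e+17)^2) = 2.006e-08

2.006e-08 W/m^2


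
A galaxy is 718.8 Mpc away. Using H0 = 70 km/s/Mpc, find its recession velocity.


v = H0 * d = 70 * 718.8 = 50316.0

50316.0 km/s


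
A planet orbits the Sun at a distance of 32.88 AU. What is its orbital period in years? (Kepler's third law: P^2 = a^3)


P = a^(3/2) = 32.88^1.5 = 188.5375

188.5375 years


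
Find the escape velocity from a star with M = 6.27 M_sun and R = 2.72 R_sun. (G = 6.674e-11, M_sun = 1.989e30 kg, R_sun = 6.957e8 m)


M = 6.27 * 1.989e30 kg = 1.247103e+31 kg; R = 2.72 * 6.957e8 m = 1.892304e+09 m. v_esc = sqrt(2GM/R) = sqrt(2 * 6.674e-11 * 1.247103e+31 / 1.892304e+09) = 937915.7034

937915.7034 m/s


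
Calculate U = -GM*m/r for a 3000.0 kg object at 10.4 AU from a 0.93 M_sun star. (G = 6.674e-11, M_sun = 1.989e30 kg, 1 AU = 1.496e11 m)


M = 0.93 * 1.989e30 kg = 1.84977e+30 kg; r = 10.4 AU * 1.496e11 m/AU = 1.55584e+12 m. U = -GM*m/r = -(6.674e-11 * 1.84977e+30 * 3000.0) / 1.55584e+12 = -2.380e+11

-2.380e+11 J


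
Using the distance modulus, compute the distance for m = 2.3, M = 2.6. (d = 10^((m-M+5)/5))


d = 10^((m - M + 5)/5) = 10^((2.3 - 2.6 + 5)/5) = 8.7096

8.7096 pc


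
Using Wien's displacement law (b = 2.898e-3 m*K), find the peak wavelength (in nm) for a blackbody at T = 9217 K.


lam_max = b / T = 2.898e-3 / 9217 = 3.144e-07 m = 314.419 nm

314.419 nm


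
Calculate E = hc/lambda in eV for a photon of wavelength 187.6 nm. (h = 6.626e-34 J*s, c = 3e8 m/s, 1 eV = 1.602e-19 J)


E = hc/lambda = 6.626e-34 * 3e8 / 1.876e-07 = 1.060e-18 J = 6.6142 eV

6.6142 eV


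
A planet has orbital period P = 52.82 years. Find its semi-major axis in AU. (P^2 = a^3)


a = P^(2/3) = 52.82^(2/3) = 14.0777

14.0777 AU


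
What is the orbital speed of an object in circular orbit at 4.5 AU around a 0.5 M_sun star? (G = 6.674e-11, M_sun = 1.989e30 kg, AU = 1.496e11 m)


v = sqrt(GM/r) = sqrt(6.674e-11 * 9.945e+29 / 6.732e+11) = 9929.4099

9929.4099 m/s


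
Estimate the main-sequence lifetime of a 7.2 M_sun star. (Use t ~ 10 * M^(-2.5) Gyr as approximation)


t = 10 * M^(-2.5) = 10 * 7.2^(-2.5) = 0.0719

0.0719 Gyr


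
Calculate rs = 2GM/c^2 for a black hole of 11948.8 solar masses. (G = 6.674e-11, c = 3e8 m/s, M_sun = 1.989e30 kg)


M = 11948.8 * 1.989e30 kg = 2.37661632e+34 kg. rs = 2GM/c^2 = 2 * 6.674e-11 * 2.37661632e+34 / (3e8)^2 = 3.525e+07

3.525e+07 m


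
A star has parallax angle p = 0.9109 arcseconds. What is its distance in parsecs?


d = 1/p = 1/0.9109 = 1.0978

1.0978 pc


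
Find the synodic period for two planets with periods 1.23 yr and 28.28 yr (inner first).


1/P_syn = |1/P1 - 1/P2| = |1/1.23 - 1/28.28| => P_syn = 1.2859

1.2859 years


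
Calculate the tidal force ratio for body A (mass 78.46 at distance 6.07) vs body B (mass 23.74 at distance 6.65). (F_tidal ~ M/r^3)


Ratio = (M1/r1^3) / (M2/r2^3) = (78.46/6.07^3) / (23.74/6.65^3) = 4.3458

4.3458


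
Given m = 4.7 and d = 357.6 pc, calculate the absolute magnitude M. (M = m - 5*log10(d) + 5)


M = m - 5*log10(d) + 5 = 4.7 - 5*log10(357.6) + 5 = -3.067

-3.067


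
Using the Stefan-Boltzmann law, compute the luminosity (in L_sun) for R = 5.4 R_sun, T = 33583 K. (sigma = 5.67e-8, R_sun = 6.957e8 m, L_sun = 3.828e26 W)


R = 5.4 * 6.957e8 m = 3.75678e+09 m. L = 4*pi*R^2*sigma*T^4 = 4*pi*(3.75678e+09)^2 * 5.67e-8 * 33583^4 = 1.279093839e+31 W. L/L_sun = 1.279093839e+31 / 3.828e26 = 33414.1546

33414.1546 L_sun


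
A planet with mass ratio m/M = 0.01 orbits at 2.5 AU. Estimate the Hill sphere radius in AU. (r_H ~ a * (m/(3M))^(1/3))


r_H = a * (m/3M)^(1/3) = 2.5 * (0.01/3)^(1/3) = 0.3735

0.3735 AU


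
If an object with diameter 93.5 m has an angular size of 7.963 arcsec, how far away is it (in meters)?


D = size / theta_rad, theta_rad = 7.963 * pi/(180*3600) = 3.861e-05, D = 2.422e+06

2.422e+06 m


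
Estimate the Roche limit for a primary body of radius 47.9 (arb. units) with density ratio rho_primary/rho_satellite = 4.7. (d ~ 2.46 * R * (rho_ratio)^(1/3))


d_Roche = 2.46 * 47.9 * 4.7^(1/3) = 197.38

197.38


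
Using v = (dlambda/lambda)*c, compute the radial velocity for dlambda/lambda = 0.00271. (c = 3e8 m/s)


v = (dlambda/lambda) * c = 0.00271 * 3e8 = 813000.0

813000.0 m/s


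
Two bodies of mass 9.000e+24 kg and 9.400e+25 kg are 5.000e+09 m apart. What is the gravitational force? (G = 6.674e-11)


F = G*m1*m2/r^2 = 6.674e-11 * 9.000e+24 * 9.400e+25 / (5.000e+09)^2 = 6.674e-11 * 8.460e+50 / 2.500e+19 = 2.258e+21

2.258e+21 N


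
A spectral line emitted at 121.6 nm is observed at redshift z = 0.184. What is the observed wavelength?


lam_obs = lam_emit * (1 + z) = 121.6 * (1 + 0.184) = 143.9744

143.9744 nm


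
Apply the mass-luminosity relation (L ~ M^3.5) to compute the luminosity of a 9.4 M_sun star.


L/L_sun = (M/M_sun)^3.5 = 9.4^3.5 = 2546.5223

2546.5223 L_sun


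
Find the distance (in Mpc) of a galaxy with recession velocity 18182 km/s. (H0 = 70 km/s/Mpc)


d = v / H0 = 18182 / 70 = 259.7429

259.7429 Mpc


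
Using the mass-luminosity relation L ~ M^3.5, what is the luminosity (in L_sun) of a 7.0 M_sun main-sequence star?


L/L_sun = (M/M_sun)^3.5 = 7.0^3.5 = 907.4927

907.4927 L_sun


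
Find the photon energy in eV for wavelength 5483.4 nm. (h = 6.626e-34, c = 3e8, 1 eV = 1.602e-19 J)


E = hc/lambda = 6.626e-34 * 3e8 / 5.483e-06 = 3.625e-20 J = 0.2263 eV

0.2263 eV


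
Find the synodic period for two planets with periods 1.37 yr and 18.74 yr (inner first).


1/P_syn = |1/P1 - 1/P2| = |1/1.37 - 1/18.74| => P_syn = 1.4781

1.4781 years


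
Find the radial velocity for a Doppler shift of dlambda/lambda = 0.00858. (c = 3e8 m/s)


v = (dlambda/lambda) * c = 0.00858 * 3e8 = 2.574e+06

2.574e+06 m/s


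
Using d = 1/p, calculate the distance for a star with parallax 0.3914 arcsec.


d = 1/p = 1/0.3914 = 2.5549

2.5549 pc


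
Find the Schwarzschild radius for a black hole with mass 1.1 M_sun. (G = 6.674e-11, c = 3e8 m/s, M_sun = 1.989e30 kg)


M = 1.1 * 1.989e30 kg = 2.1879e+30 kg. rs = 2GM/c^2 = 2 * 6.674e-11 * 2.1879e+30 / (3e8)^2 = 3244.8988

3244.8988 m


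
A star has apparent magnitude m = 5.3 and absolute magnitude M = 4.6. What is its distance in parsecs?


d = 10^((m - M + 5)/5) = 10^((5.3 - 4.6 + 5)/5) = 13.8038

13.8038 pc


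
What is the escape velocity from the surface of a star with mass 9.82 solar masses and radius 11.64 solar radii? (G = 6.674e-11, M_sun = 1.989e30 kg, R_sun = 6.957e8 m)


M = 9.82 * 1.989e30 kg = 1.953198e+31 kg; R = 11.64 * 6.957e8 m = 8.097948e+09 m. v_esc = sqrt(2GM/R) = sqrt(2 * 6.674e-11 * 1.953198e+31 / 8.097948e+09) = 567405.7631

567405.7631 m/s


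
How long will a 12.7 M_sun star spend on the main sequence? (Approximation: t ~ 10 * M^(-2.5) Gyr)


t = 10 * M^(-2.5) = 10 * 12.7^(-2.5) = 0.0174

0.0174 Gyr


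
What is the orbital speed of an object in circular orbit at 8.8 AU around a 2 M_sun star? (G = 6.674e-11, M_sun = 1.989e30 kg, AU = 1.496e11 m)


v = sqrt(GM/r) = sqrt(6.674e-11 * 3.978e+30 / 1.316e+12) = 14200.9814

14200.9814 m/s


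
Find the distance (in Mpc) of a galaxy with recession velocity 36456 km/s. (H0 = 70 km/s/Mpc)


d = v / H0 = 36456 / 70 = 520.8

520.8 Mpc


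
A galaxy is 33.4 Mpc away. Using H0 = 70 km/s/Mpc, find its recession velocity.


v = H0 * d = 70 * 33.4 = 2338.0

2338.0 km/s


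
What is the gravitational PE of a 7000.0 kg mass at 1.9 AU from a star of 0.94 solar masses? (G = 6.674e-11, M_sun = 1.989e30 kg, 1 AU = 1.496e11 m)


M = 0.94 * 1.989e30 kg = 1.86966e+30 kg; r = 1.9 AU * 1.496e11 m/AU = 2.8424e+11 m. U = -GM*m/r = -(6.674e-11 * 1.86966e+30 * 7000.0) / 2.8424e+11 = -3.073e+12

-3.073e+12 J


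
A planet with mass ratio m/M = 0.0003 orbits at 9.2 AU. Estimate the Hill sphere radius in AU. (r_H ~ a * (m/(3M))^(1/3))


r_H = a * (m/3M)^(1/3) = 9.2 * (0.0003/3)^(1/3) = 0.427

0.427 AU


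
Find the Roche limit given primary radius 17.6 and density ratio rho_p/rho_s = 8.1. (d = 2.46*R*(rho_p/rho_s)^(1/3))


d_Roche = 2.46 * 17.6 * 8.1^(1/3) = 86.9513

86.9513


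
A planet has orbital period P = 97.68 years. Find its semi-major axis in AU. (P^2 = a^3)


a = P^(2/3) = 97.68^(2/3) = 21.2098

21.2098 AU


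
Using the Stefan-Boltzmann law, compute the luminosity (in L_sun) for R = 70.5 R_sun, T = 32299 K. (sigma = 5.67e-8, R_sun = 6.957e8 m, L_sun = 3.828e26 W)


R = 70.5 * 6.957e8 m = 4.904685e+10 m. L = 4*pi*R^2*sigma*T^4 = 4*pi*(4.904685e+10)^2 * 5.67e-8 * 32299^4 = 1.86539784e+33 W. L/L_sun = 1.86539784e+33 / 3.828e26 = 4.873e+06

4.873e+06 L_sun


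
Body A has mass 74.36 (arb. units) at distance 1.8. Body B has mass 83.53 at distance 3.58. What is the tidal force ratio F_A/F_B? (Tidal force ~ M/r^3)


Ratio = (M1/r1^3) / (M2/r2^3) = (74.36/1.8^3) / (83.53/3.58^3) = 7.0037

7.0037


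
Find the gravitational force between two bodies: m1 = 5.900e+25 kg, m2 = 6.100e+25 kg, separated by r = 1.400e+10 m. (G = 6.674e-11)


F = G*m1*m2/r^2 = 6.674e-11 * 5.900e+25 * 6.100e+25 / (1.400e+10)^2 = 6.674e-11 * 3.599e+51 / 1.960e+20 = 1.225e+21

1.225e+21 N


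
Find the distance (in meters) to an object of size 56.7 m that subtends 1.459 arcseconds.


D = size / theta_rad, theta_rad = 1.459 * pi/(180*3600) = 7.073e-06, D = 8.016e+06

8.016e+06 m


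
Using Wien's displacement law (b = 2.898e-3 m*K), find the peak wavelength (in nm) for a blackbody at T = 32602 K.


lam_max = b / T = 2.898e-3 / 32602 = 8.889e-08 m = 88.8903 nm

88.8903 nm


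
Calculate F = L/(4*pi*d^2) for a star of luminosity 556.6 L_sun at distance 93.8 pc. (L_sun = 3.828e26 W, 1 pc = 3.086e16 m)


F = L / (4*pi*d^2) = 2.131e+29 / (4*pi*(2.895e+18)^2) = 2.024e-09

2.024e-09 W/m^2


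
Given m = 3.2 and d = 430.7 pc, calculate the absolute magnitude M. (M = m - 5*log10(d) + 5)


M = m - 5*log10(d) + 5 = 3.2 - 5*log10(430.7) + 5 = -4.9709

-4.9709


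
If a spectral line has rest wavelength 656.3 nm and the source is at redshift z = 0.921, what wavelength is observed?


lam_obs = lam_emit * (1 + z) = 656.3 * (1 + 0.921) = 1260.7523

1260.7523 nm


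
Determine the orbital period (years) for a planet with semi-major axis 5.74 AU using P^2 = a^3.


P = a^(3/2) = 5.74^1.5 = 13.7521

13.7521 years


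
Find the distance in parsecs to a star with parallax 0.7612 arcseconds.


d = 1/p = 1/0.7612 = 1.3137

1.3137 pc


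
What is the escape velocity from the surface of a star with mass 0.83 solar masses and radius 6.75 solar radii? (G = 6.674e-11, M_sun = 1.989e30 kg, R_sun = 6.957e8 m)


M = 0.83 * 1.989e30 kg = 1.65087e+30 kg; R = 6.75 * 6.957e8 m = 4.695975e+09 m. v_esc = sqrt(2GM/R) = sqrt(2 * 6.674e-11 * 1.65087e+30 / 4.695975e+09) = 216621.5448

216621.5448 m/s


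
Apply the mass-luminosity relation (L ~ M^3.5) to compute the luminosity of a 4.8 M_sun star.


L/L_sun = (M/M_sun)^3.5 = 4.8^3.5 = 242.2949

242.2949 L_sun


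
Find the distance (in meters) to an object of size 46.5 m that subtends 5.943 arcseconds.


D = size / theta_rad, theta_rad = 5.943 * pi/(180*3600) = 2.881e-05, D = 1.614e+06

1.614e+06 m


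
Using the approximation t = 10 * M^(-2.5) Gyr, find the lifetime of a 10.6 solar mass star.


t = 10 * M^(-2.5) = 10 * 10.6^(-2.5) = 0.0273

0.0273 Gyr


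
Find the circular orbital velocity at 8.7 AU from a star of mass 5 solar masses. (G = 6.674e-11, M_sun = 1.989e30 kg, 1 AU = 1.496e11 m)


v = sqrt(GM/r) = sqrt(6.674e-11 * 9.945e+30 / 1.302e+12) = 22582.3988

22582.3988 m/s


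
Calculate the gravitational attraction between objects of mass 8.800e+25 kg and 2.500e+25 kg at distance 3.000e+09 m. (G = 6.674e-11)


F = G*m1*m2/r^2 = 6.674e-11 * 8.800e+25 * 2.500e+25 / (3.000e+09)^2 = 6.674e-11 * 2.200e+51 / 9.000e+18 = 1.631e+22

1.631e+22 N


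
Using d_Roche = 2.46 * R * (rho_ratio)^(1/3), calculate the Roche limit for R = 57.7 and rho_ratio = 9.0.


d_Roche = 2.46 * 57.7 * 9.0^(1/3) = 295.2513

295.2513


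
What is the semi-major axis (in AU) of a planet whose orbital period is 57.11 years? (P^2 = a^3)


a = P^(2/3) = 57.11^(2/3) = 14.83

14.83 AU


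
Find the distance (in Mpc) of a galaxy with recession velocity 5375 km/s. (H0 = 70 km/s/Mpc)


d = v / H0 = 5375 / 70 = 76.7857

76.7857 Mpc


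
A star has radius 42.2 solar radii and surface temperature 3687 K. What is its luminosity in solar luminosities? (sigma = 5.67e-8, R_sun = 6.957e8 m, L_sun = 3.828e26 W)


R = 42.2 * 6.957e8 m = 2.935854e+10 m. L = 4*pi*R^2*sigma*T^4 = 4*pi*(2.935854e+10)^2 * 5.67e-8 * 3687^4 = 1.134891601e+29 W. L/L_sun = 1.134891601e+29 / 3.828e26 = 296.4712

296.4712 L_sun


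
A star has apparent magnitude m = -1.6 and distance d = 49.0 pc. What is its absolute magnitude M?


M = m - 5*log10(d) + 5 = -1.6 - 5*log10(49.0) + 5 = -5.051

-5.051


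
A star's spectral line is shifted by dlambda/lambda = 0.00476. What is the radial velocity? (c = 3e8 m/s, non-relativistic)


v = (dlambda/lambda) * c = 0.00476 * 3e8 = 1.428e+06

1.428e+06 m/s


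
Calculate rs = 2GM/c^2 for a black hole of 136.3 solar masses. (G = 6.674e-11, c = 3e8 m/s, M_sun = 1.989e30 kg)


M = 136.3 * 1.989e30 kg = 2.711007e+32 kg. rs = 2GM/c^2 = 2 * 6.674e-11 * 2.711007e+32 / (3e8)^2 = 402072.4604

402072.4604 m


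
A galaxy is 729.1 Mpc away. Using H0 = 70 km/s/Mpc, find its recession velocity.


v = H0 * d = 70 * 729.1 = 51037.0

51037.0 km/s


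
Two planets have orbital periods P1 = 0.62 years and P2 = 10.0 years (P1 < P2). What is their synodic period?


1/P_syn = |1/P1 - 1/P2| = |1/0.62 - 1/10.0| => P_syn = 0.661

0.661 years


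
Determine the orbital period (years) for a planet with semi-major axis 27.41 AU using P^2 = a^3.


P = a^(3/2) = 27.41^1.5 = 143.5039

143.5039 years


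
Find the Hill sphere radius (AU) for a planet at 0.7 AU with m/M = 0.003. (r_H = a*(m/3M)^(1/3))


r_H = a * (m/3M)^(1/3) = 0.7 * (0.003/3)^(1/3) = 0.07

0.07 AU


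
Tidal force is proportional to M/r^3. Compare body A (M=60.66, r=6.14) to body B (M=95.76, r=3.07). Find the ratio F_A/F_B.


Ratio = (M1/r1^3) / (M2/r2^3) = (60.66/6.14^3) / (95.76/3.07^3) = 0.0792

0.0792


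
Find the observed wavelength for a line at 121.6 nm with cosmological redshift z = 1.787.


lam_obs = lam_emit * (1 + z) = 121.6 * (1 + 1.787) = 338.8992

338.8992 nm


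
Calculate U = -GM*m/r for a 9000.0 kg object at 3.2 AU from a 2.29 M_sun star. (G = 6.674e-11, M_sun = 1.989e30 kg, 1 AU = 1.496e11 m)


M = 2.29 * 1.989e30 kg = 4.55481e+30 kg; r = 3.2 AU * 1.496e11 m/AU = 4.7872e+11 m. U = -GM*m/r = -(6.674e-11 * 4.55481e+30 * 9000.0) / 4.7872e+11 = -5.715e+12

-5.715e+12 J


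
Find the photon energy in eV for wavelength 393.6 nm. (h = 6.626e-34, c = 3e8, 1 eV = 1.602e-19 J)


E = hc/lambda = 6.626e-34 * 3e8 / 3.936e-07 = 5.050e-19 J = 3.1525 eV

3.1525 eV


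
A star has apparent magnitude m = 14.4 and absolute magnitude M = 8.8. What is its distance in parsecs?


d = 10^((m - M + 5)/5) = 10^((14.4 - 8.8 + 5)/5) = 131.8257

131.8257 pc


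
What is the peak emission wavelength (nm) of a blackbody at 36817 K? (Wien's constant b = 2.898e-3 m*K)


lam_max = b / T = 2.898e-3 / 36817 = 7.871e-08 m = 78.7136 nm

78.7136 nm


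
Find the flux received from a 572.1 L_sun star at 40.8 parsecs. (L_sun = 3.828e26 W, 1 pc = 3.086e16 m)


F = L / (4*pi*d^2) = 2.190e+29 / (4*pi*(1.259e+18)^2) = 1.099e-08

1.099e-08 W/m^2


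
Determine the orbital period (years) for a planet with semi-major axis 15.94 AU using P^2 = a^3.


P = a^(3/2) = 15.94^1.5 = 63.6403

63.6403 years


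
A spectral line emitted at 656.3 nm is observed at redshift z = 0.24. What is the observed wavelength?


lam_obs = lam_emit * (1 + z) = 656.3 * (1 + 0.24) = 813.812

813.812 nm


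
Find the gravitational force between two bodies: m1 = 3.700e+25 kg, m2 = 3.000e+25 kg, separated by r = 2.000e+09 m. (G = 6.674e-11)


F = G*m1*m2/r^2 = 6.674e-11 * 3.700e+25 * 3.000e+25 / (2.000e+09)^2 = 6.674e-11 * 1.110e+51 / 4.000e+18 = 1.852e+22

1.852e+22 N


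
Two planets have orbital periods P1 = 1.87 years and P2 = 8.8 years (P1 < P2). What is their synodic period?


1/P_syn = |1/P1 - 1/P2| = |1/1.87 - 1/8.8| => P_syn = 2.3746

2.3746 years


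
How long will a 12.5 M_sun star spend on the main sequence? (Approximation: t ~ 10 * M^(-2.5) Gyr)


t = 10 * M^(-2.5) = 10 * 12.5^(-2.5) = 0.0181

0.0181 Gyr


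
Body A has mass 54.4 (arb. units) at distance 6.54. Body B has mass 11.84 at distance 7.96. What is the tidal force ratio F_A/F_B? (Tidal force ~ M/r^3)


Ratio = (M1/r1^3) / (M2/r2^3) = (54.4/6.54^3) / (11.84/7.96^3) = 8.2842

8.2842


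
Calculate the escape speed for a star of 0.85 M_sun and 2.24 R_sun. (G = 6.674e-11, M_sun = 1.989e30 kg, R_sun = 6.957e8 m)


M = 0.85 * 1.989e30 kg = 1.69065e+30 kg; R = 2.24 * 6.957e8 m = 1.558368e+09 m. v_esc = sqrt(2GM/R) = sqrt(2 * 6.674e-11 * 1.69065e+30 / 1.558368e+09) = 380539.6747

380539.6747 m/s


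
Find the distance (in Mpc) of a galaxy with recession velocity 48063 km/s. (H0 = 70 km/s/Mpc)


d = v / H0 = 48063 / 70 = 686.6143

686.6143 Mpc


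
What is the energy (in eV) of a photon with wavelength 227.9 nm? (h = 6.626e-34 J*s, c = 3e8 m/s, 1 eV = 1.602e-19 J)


E = hc/lambda = 6.626e-34 * 3e8 / 2.279e-07 = 8.722e-19 J = 5.4446 eV

5.4446 eV


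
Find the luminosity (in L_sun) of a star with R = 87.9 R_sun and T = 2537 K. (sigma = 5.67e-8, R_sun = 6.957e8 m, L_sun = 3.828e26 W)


R = 87.9 * 6.957e8 m = 6.115203e+10 m. L = 4*pi*R^2*sigma*T^4 = 4*pi*(6.115203e+10)^2 * 5.67e-8 * 2537^4 = 1.103815654e+29 W. L/L_sun = 1.103815654e+29 / 3.828e26 = 288.3531

288.3531 L_sun


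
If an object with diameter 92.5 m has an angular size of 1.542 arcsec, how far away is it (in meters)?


D = size / theta_rad, theta_rad = 1.542 * pi/(180*3600) = 7.476e-06, D = 1.237e+07

1.237e+07 m


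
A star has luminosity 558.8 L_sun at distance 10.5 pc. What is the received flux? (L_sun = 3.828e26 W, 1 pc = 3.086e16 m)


F = L / (4*pi*d^2) = 2.139e+29 / (4*pi*(3.240e+17)^2) = 1.621e-07

1.621e-07 W/m^2


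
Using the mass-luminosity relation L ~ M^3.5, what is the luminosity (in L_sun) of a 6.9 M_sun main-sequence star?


L/L_sun = (M/M_sun)^3.5 = 6.9^3.5 = 862.9225

862.9225 L_sun


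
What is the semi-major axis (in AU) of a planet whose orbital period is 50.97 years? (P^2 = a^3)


a = P^(2/3) = 50.97^(2/3) = 13.7471

13.7471 AU


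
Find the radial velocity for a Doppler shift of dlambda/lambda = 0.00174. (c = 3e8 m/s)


v = (dlambda/lambda) * c = 0.00174 * 3e8 = 522000.0

522000.0 m/s


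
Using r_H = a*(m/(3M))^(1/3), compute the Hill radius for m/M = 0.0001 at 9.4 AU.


r_H = a * (m/3M)^(1/3) = 9.4 * (0.0001/3)^(1/3) = 0.3025

0.3025 AU


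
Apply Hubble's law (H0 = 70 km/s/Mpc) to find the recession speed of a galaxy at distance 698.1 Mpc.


v = H0 * d = 70 * 698.1 = 48867.0

48867.0 km/s
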